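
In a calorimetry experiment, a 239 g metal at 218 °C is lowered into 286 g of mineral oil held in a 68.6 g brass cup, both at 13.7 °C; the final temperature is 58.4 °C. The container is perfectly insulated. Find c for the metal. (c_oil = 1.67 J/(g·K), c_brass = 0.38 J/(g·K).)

c ≈ 0.59 J/(g·K)

Let T be the final temperature. ΣQ_i = 0:
239·c·(58.4 − 218) + 286·1.67·(58.4 − 13.7) + 68.6·0.38·(58.4 − 13.7) = 0
-38144 c = -22515
c = -22515/-38144 ≈ 0.5903 J/(g·K)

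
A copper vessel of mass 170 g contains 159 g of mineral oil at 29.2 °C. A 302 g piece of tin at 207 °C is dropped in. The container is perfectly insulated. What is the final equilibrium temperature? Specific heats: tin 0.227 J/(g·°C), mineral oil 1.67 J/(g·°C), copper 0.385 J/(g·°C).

T_f ≈ 59.7 °C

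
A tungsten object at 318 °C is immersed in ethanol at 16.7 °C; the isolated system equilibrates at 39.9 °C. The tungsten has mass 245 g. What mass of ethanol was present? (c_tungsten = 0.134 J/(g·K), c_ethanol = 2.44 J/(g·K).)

m ≈ 161 g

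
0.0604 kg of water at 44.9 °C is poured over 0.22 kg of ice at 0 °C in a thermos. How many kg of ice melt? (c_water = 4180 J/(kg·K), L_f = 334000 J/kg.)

m_melted ≈ 0.0339 kg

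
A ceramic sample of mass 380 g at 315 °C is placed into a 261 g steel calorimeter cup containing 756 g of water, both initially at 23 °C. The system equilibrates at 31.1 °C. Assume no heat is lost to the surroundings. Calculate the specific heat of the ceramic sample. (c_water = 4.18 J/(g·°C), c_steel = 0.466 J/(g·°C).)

c ≈ 0.246 J/(g·°C)

Setting the total heat transfer to zero:
380·c·(31.1 − 315) + 756·4.18·(31.1 − 23) + 261·0.466·(31.1 − 23) = 0
-107882 c = -26582
c = -26582/-107882 ≈ 0.2464 J/(g·°C)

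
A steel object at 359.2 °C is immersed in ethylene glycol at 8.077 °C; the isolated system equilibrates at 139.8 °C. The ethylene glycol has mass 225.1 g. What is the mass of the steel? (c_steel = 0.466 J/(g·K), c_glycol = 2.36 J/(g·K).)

Setting the total heat transfer to zero:
m·0.466·(139.8 − 359.2) + 225.1·2.36·(139.8 − 8.077) = 0
-102.24 m = -69976
m = -69976/-102.24 ≈ 684.4 g

m ≈ 684 g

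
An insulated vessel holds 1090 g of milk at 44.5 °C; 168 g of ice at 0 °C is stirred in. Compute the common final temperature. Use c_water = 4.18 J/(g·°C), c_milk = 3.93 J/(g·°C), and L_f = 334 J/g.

Heat gained plus heat lost sum to zero:
latent heat to melt: 168×334 = 56112
  warm the meltwater: 702.24 T
  milk cools: 1090×3.93×(T − 44.5) = 4283.7(T − 44.5)
4985.9 T = 190625 − 56112 = 134513
T ≈ 26.98 °C (positive, so assuming full melt was valid).

T_f ≈ 27.0 °C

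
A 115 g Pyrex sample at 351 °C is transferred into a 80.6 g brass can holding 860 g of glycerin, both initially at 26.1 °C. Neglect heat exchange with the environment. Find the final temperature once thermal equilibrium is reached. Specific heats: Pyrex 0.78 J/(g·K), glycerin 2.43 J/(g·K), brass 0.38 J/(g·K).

Heat gained plus heat lost sum to zero:
115*0.78*(T − 351) + 860*2.43*(T − 26.1) + 80.6*0.38*(T − 26.1) = 0
89.7(T − 351) + 2089.8(T − 26.1) + 30.63(T − 26.1) = 0
2210.1 T = 86828
T = 86828/2210.1 ≈ 39.29 °C

T_f ≈ 39.3 °C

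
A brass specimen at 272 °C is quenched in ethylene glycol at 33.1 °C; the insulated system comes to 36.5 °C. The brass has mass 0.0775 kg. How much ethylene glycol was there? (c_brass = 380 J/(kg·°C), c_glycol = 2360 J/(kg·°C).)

m ≈ 0.864 kg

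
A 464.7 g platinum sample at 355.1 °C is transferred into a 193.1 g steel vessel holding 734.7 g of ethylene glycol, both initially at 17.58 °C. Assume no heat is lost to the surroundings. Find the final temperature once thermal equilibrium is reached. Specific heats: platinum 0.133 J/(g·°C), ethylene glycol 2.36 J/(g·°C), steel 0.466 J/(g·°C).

Heat gained plus heat lost sum to zero:
464.7·0.133·(T − 355.1) + 734.7·2.36·(T − 17.58) + 193.1·0.466·(T − 17.58) = 0
1885.7 T = 54011
T = 54011/1885.7 ≈ 28.64 °C

T_f ≈ 28.6 °C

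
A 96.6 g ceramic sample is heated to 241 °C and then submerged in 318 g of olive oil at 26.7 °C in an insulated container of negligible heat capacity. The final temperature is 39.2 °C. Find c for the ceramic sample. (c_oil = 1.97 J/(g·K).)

c ≈ 0.402 J/(g·K)

Heat lost by the ceramic sample = heat gained by the oil:
96.6×c×(241 − 39.2) = 318×1.97×(39.2 − 26.7)
19494 c = 7830.8  ⇒  c ≈ 0.4017 J/(g·K)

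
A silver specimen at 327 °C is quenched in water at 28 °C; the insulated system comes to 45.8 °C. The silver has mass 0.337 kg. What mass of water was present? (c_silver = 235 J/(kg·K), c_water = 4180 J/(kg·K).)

m ≈ 0.299 kg

Setting the total heat transfer to zero:
0.337×235×(45.8 − 327) + m×4180×(45.8 − 28) = 0
74404 m = 22270
m = 22270/74404 ≈ 0.2993 kg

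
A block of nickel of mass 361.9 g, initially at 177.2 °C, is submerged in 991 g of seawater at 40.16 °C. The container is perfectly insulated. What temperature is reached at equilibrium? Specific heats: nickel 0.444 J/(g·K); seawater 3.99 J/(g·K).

T_f ≈ 45.5 °C

Let T be the final temperature. ΣQ_i = 0:
361.9*0.444*(T − 177.2) + 991*3.99*(T − 40.16) = 0
160.68(T − 177.2) + 3954.1(T − 40.16) = 0
4114.8 T = 187269
T = 187269 / 4114.8 = 45.5 °C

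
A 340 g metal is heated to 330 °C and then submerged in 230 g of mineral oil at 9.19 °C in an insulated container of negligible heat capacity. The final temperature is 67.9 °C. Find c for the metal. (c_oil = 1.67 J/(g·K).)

c ≈ 0.253 J/(g·K)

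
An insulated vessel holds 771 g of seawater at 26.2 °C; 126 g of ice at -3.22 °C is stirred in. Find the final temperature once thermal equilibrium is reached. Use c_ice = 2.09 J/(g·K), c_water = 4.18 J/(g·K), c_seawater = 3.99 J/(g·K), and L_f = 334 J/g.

Let T be the final temperature. ΣQ_i = 0:
ice -3.22→0 °C: 126·2.09·3.22 = 847.95; fusion: m_ice L_f = 126·334 = 42084; meltwater 0→T: 126·4.18·T = 526.68 T; seawater: 3076.3(T − 26.2)
3603 T = 80599 − 42932 = 37667
T ≈ 10.45 °C. Since T > 0 °C, the all-ice-melts assumption holds.

T_f ≈ 10.5 °C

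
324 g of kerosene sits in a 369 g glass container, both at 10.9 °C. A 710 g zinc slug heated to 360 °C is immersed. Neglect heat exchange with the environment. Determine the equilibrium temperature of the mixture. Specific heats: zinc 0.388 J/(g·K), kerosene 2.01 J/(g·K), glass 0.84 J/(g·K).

Heat gained plus heat lost sum to zero:
710·0.388·(T − 360) + 324·2.01·(T − 10.9) + 369·0.84·(T − 10.9) = 0
(275.48 + 651.24 + 309.96) T = 275.48·360 + 651.24·10.9 + 309.96·10.9
T ≈ 88.66 °C

T_f ≈ 88.7 °C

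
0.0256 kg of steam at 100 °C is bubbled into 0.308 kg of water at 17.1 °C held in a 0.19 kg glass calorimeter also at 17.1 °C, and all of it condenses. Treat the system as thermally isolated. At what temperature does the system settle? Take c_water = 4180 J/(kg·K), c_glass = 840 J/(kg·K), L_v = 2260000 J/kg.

Heat gained plus heat lost sum to zero:
condense steam: −0.0256×2260000 = −57856; condensate cools 100→T: 0.0256×4180×(T − 100) = 107.01(T − 100); original water: 1287.4(T − 17.1); glass cup: 0.19×840×(T − 17.1) = 159.6(T − 17.1)
1554 T = 57856 + 10701 + 24744 = 93301
T ≈ 60.04 °C (< 100 °C, so full condensation is consistent).

T_f ≈ 60.0 °C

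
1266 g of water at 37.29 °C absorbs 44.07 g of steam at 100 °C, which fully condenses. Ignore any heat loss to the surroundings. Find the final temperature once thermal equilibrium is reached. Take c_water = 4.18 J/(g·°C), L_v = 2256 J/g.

T_f ≈ 57.6 °C

Net heat exchanged in the isolated system is zero:
latent heat released on condensation: 44.07×2256 = 99422
  condensed water 100 °C→T: 184.21(T − 100)
  water warms: 1266×4.18×(T − 37.29) = 5291.9(T − 37.29)
5476.1 T = 99422 + 18421 + 197334 = 315177
T ≈ 57.56 °C, under the boiling point, so the assumption holds.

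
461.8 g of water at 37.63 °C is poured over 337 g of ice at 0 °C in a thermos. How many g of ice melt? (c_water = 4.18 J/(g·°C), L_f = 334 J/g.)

Heat available from the water dropping to 0 °C: 461.8·4.18·37.63 = 72638 J.
To melt every bit of ice: 337·334 = 112558 J.
That's not enough to melt it all — equilibrium is at 0 °C with ice remaining.
m_melted·334 = 72638  ⇒  m_melted ≈ 217.5 g.

m_melted ≈ 217 g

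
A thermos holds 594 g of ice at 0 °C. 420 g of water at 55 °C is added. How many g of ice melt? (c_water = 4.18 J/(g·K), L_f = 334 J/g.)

m_melted ≈ 289 g

Cooling the water to 0 °C releases 420·4.18·55 = 96558 J.
Fully melting the ice requires m_ice L_f = 594·334 = 198396 J.
96558 J < 198396 J, so only part of the ice melts and the system sits at 0 °C.
m_melted·334 = 96558  ⇒  m_melted ≈ 289.1 g.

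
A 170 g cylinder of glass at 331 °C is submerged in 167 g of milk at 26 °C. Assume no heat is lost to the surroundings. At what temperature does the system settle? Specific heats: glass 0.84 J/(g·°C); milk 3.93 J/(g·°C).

T_f = Σ m_i c_i T_i / Σ m_i c_i:
T_f = (142.8×331 + 656.31×26) / (142.8 + 656.31)
    = 64331 / 799.11 ≈ 80.50 °C

T_f ≈ 80.5 °C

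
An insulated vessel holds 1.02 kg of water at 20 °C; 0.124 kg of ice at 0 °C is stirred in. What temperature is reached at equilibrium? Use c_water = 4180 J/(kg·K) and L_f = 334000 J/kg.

T_f ≈ 9.2 °C

Heat gained plus heat lost sum to zero:
melt ice: 0.124×334000 = 41416; warm the meltwater: 518.32 T; water: 4263.6(T − 20)
4781.9 T = 85272 − 41416 = 43856
T ≈ 9.17 °C — above 0 °C, consistent with complete melting.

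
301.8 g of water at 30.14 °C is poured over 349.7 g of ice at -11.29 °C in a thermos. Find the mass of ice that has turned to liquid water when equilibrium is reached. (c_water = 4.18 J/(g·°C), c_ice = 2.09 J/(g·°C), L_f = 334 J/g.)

Heat available from the water dropping to 0 °C: 301.8·4.18·30.14 = 38022 J.
Of that, 349.7·2.09·11.29 = 8251.6 J goes to bring the ice to 0 °C, leaving 29771 J.
Melting all 349.7 g of ice would need 349.7·334 = 116800 J.
29771 J < 116800 J, so only part of the ice melts and the system sits at 0 °C.
m_melt = 29771 / L_f = 89.13 g.

m_melted ≈ 89.1 g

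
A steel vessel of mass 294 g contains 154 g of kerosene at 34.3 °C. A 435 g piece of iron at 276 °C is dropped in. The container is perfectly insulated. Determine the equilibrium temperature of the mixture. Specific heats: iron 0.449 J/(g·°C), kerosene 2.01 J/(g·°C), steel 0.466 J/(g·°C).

Setting the total heat transfer to zero:
435·0.449·(T − 276) + 154·2.01·(T − 34.3) + 294·0.466·(T − 34.3) = 0
195.31(T − 276) + 309.54(T − 34.3) + 137(T − 34.3) = 0
(195.31 + 309.54 + 137) T = 195.31·276 + 309.54·34.3 + 137·34.3
T = 69223 / 641.86 = 108 °C

T_f ≈ 107.8 °C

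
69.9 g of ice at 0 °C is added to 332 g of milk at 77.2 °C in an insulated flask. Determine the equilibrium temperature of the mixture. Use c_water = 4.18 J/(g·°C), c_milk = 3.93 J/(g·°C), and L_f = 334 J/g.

T_f ≈ 48.5 °C

Energy balance with sensible and latent terms:
melt ice: 69.9×334 = 23347; meltwater 0→T: 69.9×4.18×T = 292.18 T; milk cools: 332×3.93×(T − 77.2) = 1304.8(T − 77.2)
1596.9 T = 100727 − 23347 = 77381
T ≈ 48.46 °C — above 0 °C, consistent with complete melting.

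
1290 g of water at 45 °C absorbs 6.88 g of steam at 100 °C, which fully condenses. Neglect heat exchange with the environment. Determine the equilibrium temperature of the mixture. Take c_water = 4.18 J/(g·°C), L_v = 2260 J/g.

T_f ≈ 48.2 °C

Energy balance with sensible and latent terms:
latent heat released on condensation: 6.88·2260 = 15549
  condensed water 100 °C→T: 28.76(T − 100)
  water warms: 1290·4.18·(T − 45) = 5392.2(T − 45)
5421 T = 15549 + 2875.8 + 242649 = 261074
T ≈ 48.16 °C, under the boiling point, so the assumption holds.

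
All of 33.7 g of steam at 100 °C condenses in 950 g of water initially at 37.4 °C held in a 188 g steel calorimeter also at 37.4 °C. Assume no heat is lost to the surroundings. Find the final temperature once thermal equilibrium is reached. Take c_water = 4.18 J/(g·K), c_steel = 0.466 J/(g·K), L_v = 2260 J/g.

T_f ≈ 57.6 °C

Net heat exchanged in the isolated system is zero:
condense steam: −33.7×2260 = −76162; condensate cools 100→T: 33.7×4.18×(T − 100) = 140.87(T − 100); water warms: 950×4.18×(T − 37.4) = 3971(T − 37.4); steel cup: 188×0.466×(T − 37.4) = 87.61(T − 37.4)
4199.5 T = 76162 + 14087 + 151792 = 242041
T ≈ 57.64 °C — below 100 °C, confirming all the steam condensed.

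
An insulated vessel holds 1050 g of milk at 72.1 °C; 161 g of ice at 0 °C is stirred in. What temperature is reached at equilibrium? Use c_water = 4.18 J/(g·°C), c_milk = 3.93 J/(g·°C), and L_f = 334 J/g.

T_f ≈ 50.8 °C

Energy conservation, ΣQ = 0:
fusion: m_ice L_f = 161·334 = 53774; meltwater 0→T: 161·4.18·T = 672.98 T; milk: 4126.5(T − 72.1)
4799.5 T = 297521 − 53774 = 243747
T ≈ 50.79 °C (positive, so assuming full melt was valid).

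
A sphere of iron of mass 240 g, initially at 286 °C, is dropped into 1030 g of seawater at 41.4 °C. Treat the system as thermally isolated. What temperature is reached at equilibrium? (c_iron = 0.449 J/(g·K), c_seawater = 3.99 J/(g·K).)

T_f ≈ 47.6 °C

Net heat exchanged in the isolated system is zero:
240×0.449×(T − 286) + 1030×3.99×(T − 41.4) = 0
107.76(T − 286) + 4109.7(T − 41.4) = 0
4217.5 T = 200961
T = 200961/4217.5 ≈ 47.65 °C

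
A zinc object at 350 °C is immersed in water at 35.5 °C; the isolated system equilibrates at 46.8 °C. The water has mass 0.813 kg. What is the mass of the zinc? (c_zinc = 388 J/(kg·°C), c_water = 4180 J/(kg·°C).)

m ≈ 0.326 kg

|Q_zinc| = |Q_water|:
m×388×(350 − 46.8) = 0.813×4180×(46.8 − 35.5)
117642 m = 38401  ⇒  m ≈ 0.3264 kg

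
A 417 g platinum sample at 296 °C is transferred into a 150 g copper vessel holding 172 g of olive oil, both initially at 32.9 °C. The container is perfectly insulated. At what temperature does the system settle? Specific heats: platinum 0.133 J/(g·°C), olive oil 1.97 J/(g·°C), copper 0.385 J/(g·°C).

T_f ≈ 65.2 °C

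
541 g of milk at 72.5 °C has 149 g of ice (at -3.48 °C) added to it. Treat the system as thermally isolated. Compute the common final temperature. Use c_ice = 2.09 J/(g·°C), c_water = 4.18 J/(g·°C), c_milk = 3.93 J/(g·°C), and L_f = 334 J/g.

Let T be the final temperature. ΣQ_i = 0:
warm ice to 0 °C: 149·2.09·(0 − (-3.48)) = 1083.7; melt ice: 149·334 = 49766; warm the meltwater: 622.82 T; milk cools: 541·3.93·(T − 72.5) = 2126.1(T − 72.5)
2748.9 T = 154144 − 50850 = 103295
T ≈ 37.58 °C. Since T > 0 °C, the all-ice-melts assumption holds.

T_f ≈ 37.6 °C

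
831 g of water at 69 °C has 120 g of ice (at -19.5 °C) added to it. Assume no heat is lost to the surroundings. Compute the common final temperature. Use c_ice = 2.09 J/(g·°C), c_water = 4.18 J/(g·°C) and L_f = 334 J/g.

T_f ≈ 49.0 °C

Heat gained plus heat lost sum to zero:
ice -19.5→0 °C: 120×2.09×19.5 = 4890.6
  latent heat to melt: 120×334 = 40080
  warm the meltwater: 501.6 T
  water cools: 831×4.18×(T − 69) = 3473.6(T − 69)
3975.2 T = 239677 − 44971 = 194706
T ≈ 48.98 °C — above 0 °C, consistent with complete melting.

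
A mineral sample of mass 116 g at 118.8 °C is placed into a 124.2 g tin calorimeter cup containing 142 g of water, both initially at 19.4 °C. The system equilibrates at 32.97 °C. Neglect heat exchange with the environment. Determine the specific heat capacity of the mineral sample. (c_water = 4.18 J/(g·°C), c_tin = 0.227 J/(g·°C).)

c ≈ 0.847 J/(g·°C)

Taking heat into each body as positive, Σ m c ΔT = 0:
116·c·(32.97 − 118.8) + 142·4.18·(32.97 − 19.4) + 124.2·0.227·(32.97 − 19.4) = 0
-9956.3 c = -8437.2
c = -8437.2/-9956.3 ≈ 0.8474 J/(g·°C)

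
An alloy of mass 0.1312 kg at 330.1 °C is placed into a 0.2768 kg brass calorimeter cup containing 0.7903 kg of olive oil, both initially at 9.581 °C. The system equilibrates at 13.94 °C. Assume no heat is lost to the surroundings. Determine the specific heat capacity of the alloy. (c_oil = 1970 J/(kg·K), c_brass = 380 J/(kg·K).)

c ≈ 175 J/(kg·K)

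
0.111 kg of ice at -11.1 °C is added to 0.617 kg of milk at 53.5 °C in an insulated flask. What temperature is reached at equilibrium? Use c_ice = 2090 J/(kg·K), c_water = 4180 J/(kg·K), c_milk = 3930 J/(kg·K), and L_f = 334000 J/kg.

T_f ≈ 31.2 °C

Conservation of energy gives ΣQ = 0:
warm ice to 0 °C: 0.111×2090×(0 − (-11.1)) = 2575.1; melt ice: 0.111×334000 = 37074; warm the meltwater: 463.98 T; milk cools: 0.617×3930×(T − 53.5) = 2424.8(T − 53.5)
2888.8 T = 129727 − 39649 = 90078
T ≈ 31.18 °C (positive, so assuming full melt was valid).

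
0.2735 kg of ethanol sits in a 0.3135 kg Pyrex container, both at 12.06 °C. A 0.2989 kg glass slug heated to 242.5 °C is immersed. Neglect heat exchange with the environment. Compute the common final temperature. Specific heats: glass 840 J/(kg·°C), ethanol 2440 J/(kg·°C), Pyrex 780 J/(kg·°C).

T_f ≈ 61.8 °C

Net heat exchanged in the isolated system is zero:
0.2989·840·(T − 242.5) + 0.2735·2440·(T − 12.06) + 0.3135·780·(T − 12.06) = 0
(251.08 + 667.34 + 244.53) T = 251.08·242.5 + 667.34·12.06 + 244.53·12.06
T = 71883/1162.9 ≈ 61.81 °C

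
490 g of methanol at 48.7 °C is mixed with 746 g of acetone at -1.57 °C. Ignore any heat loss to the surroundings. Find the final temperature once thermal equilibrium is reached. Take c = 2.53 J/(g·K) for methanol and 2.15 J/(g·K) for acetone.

With ΣQ=0 the equilibrium temperature is the m·c-weighted mean:
T_f = (1239.7×48.7 + 1603.9×(-1.57)) / (1239.7 + 1603.9)
    = 57855 / 2843.6 ≈ 20.35 °C

T_f ≈ 20.3 °C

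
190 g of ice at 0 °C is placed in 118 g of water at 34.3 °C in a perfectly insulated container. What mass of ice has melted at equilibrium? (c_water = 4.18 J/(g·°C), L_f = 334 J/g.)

m_melted ≈ 50.7 g

Water can give up m c ΔT = 118·4.18·34.3 = 16918 J before reaching 0 °C.
Fully melting the ice requires m_ice L_f = 190·334 = 63460 J.
That's not enough to melt it all — equilibrium is at 0 °C with ice remaining.
m_melted·334 = 16918  ⇒  m_melted ≈ 50.65 g.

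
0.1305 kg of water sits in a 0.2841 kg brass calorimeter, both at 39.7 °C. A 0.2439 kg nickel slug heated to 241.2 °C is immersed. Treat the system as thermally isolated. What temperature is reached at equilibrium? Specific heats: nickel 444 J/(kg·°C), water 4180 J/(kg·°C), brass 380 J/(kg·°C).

T_f ≈ 68.3 °C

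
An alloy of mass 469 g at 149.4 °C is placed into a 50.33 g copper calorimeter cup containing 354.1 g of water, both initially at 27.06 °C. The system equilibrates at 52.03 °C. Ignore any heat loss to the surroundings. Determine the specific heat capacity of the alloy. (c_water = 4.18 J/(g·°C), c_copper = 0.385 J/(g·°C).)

c ≈ 0.82 J/(g·°C)

Setting the total heat transfer to zero:
469·c·(52.03 − 149.4) + 354.1·4.18·(52.03 − 27.06) + 50.33·0.385·(52.03 − 27.06) = 0
-45667 c = -37443
c = -37443/-45667 ≈ 0.8199 J/(g·°C)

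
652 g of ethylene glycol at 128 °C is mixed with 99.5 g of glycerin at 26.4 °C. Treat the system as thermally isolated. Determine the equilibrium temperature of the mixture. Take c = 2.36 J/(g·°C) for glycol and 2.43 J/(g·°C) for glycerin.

T_f ≈ 114.2 °C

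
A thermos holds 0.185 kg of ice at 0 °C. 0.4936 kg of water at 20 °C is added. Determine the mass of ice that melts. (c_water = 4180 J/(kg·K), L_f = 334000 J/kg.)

m_melted ≈ 0.124 kg

Water can give up m c ΔT = 0.4936·4180·20 = 41265 J before reaching 0 °C.
Melting all 0.185 kg of ice would need 0.185·334000 = 61790 J.
Since 41265 < 61790 J, not all the ice melts; equilibrium is at 0 °C.
m_melt = 41265 / L_f = 0.1235 kg.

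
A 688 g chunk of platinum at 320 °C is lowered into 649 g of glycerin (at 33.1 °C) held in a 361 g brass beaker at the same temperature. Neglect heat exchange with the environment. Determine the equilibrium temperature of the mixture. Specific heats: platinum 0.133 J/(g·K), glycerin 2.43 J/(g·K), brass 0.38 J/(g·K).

Net heat exchanged in the isolated system is zero:
688×0.133×(T − 320) + 649×2.43×(T − 33.1) + 361×0.38×(T − 33.1) = 0
91.5(T − 320) + 1577.1(T − 33.1) + 137.18(T − 33.1) = 0
(91.5 + 1577.1 + 137.18) T = 91.5×320 + 1577.1×33.1 + 137.18×33.1
T ≈ 47.64 °C

T_f ≈ 47.6 °C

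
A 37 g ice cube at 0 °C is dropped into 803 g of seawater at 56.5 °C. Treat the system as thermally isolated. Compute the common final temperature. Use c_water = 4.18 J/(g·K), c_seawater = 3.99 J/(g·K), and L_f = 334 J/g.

T_f ≈ 50.2 °C

Let T be the final temperature. ΣQ_i = 0:
melt ice: 37×334 = 12358
  warm the meltwater: 154.66 T
  seawater: 3204(T − 56.5)
3358.6 T = 181024 − 12358 = 168666
T ≈ 50.22 °C (positive, so assuming full melt was valid).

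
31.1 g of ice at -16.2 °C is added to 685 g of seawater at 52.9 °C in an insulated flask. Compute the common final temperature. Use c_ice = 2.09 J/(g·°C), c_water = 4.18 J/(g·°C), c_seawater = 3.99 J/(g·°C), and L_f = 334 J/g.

T_f ≈ 46.5 °C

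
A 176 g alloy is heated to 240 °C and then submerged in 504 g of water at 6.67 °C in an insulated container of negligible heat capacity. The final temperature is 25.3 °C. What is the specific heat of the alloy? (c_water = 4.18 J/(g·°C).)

c ≈ 1.04 J/(g·°C)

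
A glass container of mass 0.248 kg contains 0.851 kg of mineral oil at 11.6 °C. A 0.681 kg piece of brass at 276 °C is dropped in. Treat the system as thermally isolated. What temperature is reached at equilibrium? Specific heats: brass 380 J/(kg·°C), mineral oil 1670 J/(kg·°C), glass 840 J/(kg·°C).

Energy conservation, ΣQ = 0:
0.681×380×(T − 276) + 0.851×1670×(T − 11.6) + 0.248×840×(T − 11.6) = 0
258.78(T − 276) + 1421.2(T − 11.6) + 208.32(T − 11.6) = 0
1888.3 T = 90325
T = 90325 / 1888.3 = 47.8 °C

T_f ≈ 47.8 °C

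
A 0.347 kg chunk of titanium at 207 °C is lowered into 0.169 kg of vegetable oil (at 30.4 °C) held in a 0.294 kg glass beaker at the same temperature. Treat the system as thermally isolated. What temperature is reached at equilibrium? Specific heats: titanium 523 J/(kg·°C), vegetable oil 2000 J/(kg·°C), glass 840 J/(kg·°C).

Net heat exchanged in the isolated system is zero:
0.347×523×(T − 207) + 0.169×2000×(T − 30.4) + 0.294×840×(T − 30.4) = 0
181.48(T − 207) + 338(T − 30.4) + 246.96(T − 30.4) = 0
766.44 T = 55349
T ≈ 72.22 °C

T_f ≈ 72.2 °C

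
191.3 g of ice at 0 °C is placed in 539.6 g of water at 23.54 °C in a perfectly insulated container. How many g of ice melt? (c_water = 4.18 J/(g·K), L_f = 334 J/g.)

m_melted ≈ 159 g

Cooling the water to 0 °C releases 539.6·4.18·23.54 = 53095 J.
Fully melting the ice requires m_ice L_f = 191.3·334 = 63894 J.
53095 J < 63894 J, so only part of the ice melts and the system sits at 0 °C.
m_melted·334 = 53095  ⇒  m_melted ≈ 159 g.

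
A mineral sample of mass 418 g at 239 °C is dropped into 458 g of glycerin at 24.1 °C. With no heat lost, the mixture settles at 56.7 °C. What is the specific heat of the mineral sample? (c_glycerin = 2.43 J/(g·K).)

m_s c (T_s − T_f) = m_glycerin c_glycerin (T_f − T_0):
418·c·(239 − 56.7) = 458·2.43·(56.7 − 24.1)
76201 c = 36282  ⇒  c ≈ 0.4761 J/(g·K)

c ≈ 0.476 J/(g·K)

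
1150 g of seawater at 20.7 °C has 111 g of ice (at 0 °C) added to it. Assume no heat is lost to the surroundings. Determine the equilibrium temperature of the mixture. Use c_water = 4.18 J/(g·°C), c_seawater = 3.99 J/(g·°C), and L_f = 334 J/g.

Conservation of energy gives ΣQ = 0:
melt ice: 111×334 = 37074; meltwater 0→T: 111×4.18×T = 463.98 T; seawater: 4588.5(T − 20.7)
5052.5 T = 94982 − 37074 = 57908
T ≈ 11.46 °C. Since T > 0 °C, the all-ice-melts assumption holds.

T_f ≈ 11.5 °C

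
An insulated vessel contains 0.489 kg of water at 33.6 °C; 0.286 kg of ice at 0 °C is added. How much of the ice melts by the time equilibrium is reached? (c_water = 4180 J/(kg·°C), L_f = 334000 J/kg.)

m_melted ≈ 0.206 kg

Water can give up m c ΔT = 0.489×4180×33.6 = 68679 J before reaching 0 °C.
Fully melting the ice requires m_ice L_f = 0.286×334000 = 95524 J.
Since 68679 < 95524 J, not all the ice melts; equilibrium is at 0 °C.
m_melted×334000 = 68679  ⇒  m_melted ≈ 0.2056 kg.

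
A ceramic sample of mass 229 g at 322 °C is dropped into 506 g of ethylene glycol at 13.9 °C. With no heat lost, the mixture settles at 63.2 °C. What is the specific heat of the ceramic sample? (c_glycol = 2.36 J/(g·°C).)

Heat lost by the ceramic sample = heat gained by the glycol:
229×c×(322 − 63.2) = 506×2.36×(63.2 − 13.9)
59265 c = 58872  ⇒  c ≈ 0.9934 J/(g·°C)

c ≈ 0.993 J/(g·°C)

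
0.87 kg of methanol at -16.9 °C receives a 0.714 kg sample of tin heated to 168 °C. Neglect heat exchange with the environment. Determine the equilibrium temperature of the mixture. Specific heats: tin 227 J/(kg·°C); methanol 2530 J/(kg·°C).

With ΣQ=0 the equilibrium temperature is the m·c-weighted mean:
T_f = (162.08·168 + 2201.1·(-16.9)) / (162.08 + 2201.1)
    = -9969.5 / 2363.2 ≈ -4.22 °C

T_f ≈ -4.2 °C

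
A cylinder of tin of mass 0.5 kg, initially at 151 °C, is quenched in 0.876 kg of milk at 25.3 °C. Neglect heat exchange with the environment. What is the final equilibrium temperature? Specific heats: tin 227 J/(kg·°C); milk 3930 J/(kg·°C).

T_f ≈ 29.3 °C

|Q_tin| = |Q_milk|:
0.5*227*(151 − T) = 0.876*3930*(T − 25.3)
113.5(151 − T) = 3442.7(T − 25.3)
3556.2 T = 104238  ⇒  T ≈ 29.31 °C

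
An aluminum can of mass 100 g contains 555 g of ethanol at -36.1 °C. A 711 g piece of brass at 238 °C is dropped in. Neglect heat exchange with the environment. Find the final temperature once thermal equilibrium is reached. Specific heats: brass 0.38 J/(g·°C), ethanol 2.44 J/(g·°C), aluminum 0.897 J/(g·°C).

T_f ≈ 7.1 °C

With ΣQ=0 the equilibrium temperature is the m·c-weighted mean:
T_f = (270.18×238 + 1354.2×(-36.1) + 89.7×(-36.1)) / (270.18 + 1354.2 + 89.7)
    = 12178 / 1714.1 ≈ 7.10 °C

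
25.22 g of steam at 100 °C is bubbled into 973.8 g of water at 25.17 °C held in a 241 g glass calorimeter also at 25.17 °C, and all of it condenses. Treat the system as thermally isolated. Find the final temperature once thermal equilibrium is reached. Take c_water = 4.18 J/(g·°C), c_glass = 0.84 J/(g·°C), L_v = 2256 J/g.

Setting the total heat transfer to zero:
condense steam: −25.22×2256 = −56896; condensate cools 100→T: 25.22×4.18×(T − 100) = 105.42(T − 100); original water: 4070.5(T − 25.17); cup: 202.44(T − 25.17)
4378.3 T = 56896 + 10542 + 107549 = 174988
T ≈ 39.97 °C, under the boiling point, so the assumption holds.

T_f ≈ 40.0 °C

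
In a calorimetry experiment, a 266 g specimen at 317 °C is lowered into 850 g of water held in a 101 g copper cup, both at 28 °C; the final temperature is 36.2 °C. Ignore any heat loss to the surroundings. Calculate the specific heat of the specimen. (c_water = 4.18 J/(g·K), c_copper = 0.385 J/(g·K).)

c ≈ 0.394 J/(g·K)

Net heat exchanged in the isolated system is zero:
266×c×(36.2 − 317) + 850×4.18×(36.2 − 28) + 101×0.385×(36.2 − 28) = 0
-74693 c = -29453
c = -29453/-74693 ≈ 0.3943 J/(g·K)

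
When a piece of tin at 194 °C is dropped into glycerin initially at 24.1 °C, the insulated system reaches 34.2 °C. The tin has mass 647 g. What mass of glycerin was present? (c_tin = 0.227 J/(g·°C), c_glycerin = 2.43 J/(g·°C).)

m ≈ 956 g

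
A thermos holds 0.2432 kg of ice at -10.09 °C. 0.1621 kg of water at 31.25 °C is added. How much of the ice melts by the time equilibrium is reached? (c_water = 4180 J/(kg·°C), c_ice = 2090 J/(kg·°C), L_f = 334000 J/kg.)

Water can give up m c ΔT = 0.1621·4180·31.25 = 21174 J before reaching 0 °C.
Warming the ice to 0 °C takes 0.2432·2090·10.09 = 5128.6 J, leaving 16046 J for melting.
Fully melting the ice requires m_ice L_f = 0.2432·334000 = 81229 J.
16046 J < 81229 J, so only part of the ice melts and the system sits at 0 °C.
m_melted·334000 = 16046  ⇒  m_melted ≈ 0.04804 kg.

m_melted ≈ 0.048 kg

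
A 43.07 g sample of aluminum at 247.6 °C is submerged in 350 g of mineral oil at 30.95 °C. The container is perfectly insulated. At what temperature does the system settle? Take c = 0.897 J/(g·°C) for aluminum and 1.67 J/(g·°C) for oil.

T_f ≈ 44.4 °C

Conservation of energy gives ΣQ = 0:
43.07*0.897*(T − 247.6) + 350*1.67*(T − 30.95) = 0
38.63(T − 247.6) + 584.5(T − 30.95) = 0
(38.63 + 584.5) T = 38.63*247.6 + 584.5*30.95
T ≈ 44.38 °C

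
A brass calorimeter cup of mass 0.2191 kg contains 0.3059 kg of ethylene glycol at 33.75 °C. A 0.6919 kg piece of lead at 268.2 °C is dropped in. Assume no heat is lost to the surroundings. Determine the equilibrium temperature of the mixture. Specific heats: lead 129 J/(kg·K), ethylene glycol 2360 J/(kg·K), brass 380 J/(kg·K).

T_f ≈ 57.1 °C

Taking heat into each body as positive, Σ m c ΔT = 0:
0.6919·129·(T − 268.2) + 0.3059·2360·(T − 33.75) + 0.2191·380·(T − 33.75) = 0
89.26(T − 268.2) + 721.92(T − 33.75) + 83.26(T − 33.75) = 0
894.44 T = 51113
T ≈ 57.15 °C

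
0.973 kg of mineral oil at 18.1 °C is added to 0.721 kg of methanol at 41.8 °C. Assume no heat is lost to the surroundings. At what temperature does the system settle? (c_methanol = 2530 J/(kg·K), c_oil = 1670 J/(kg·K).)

Setting the total heat transfer to zero:
0.721*2530*(T − 41.8) + 0.973*1670*(T − 18.1) = 0
1824.1(T − 41.8) + 1624.9(T − 18.1) = 0
3449 T = 105660
T ≈ 30.63 °C

T_f ≈ 30.6 °C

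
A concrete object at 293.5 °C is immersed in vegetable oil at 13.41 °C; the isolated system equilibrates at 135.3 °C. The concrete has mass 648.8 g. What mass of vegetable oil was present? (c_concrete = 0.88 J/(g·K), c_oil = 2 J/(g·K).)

m ≈ 371 g

Heat lost by the concrete = heat gained by the oil:
648.8·0.88·(293.5 − 135.3) = m·2·(135.3 − 13.41)
243.78 m = 90323  ⇒  m ≈ 370.5 g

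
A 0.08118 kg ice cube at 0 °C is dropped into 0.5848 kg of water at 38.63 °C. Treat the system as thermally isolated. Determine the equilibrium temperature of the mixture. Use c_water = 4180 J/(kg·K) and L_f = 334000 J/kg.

T_f ≈ 24.2 °C

Energy balance with sensible and latent terms:
fusion: m_ice L_f = 0.08118·334000 = 27114
  meltwater 0→T: 0.08118·4180·T = 339.33 T
  water: 2444.5(T − 38.63)
2783.8 T = 94430 − 27114 = 67316
T ≈ 24.18 °C (positive, so assuming full melt was valid).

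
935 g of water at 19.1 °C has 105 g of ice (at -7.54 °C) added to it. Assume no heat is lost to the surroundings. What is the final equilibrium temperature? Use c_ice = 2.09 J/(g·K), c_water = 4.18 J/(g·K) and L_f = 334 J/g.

T_f ≈ 8.7 °C

Conservation of energy gives ΣQ = 0:
warm ice to 0 °C: 105·2.09·(0 − (-7.54)) = 1654.7
  melt ice: 105·334 = 35070
  warm the meltwater: 438.9 T
  water cools: 935·4.18·(T − 19.1) = 3908.3(T − 19.1)
4347.2 T = 74649 − 36725 = 37924
T ≈ 8.72 °C (positive, so assuming full melt was valid).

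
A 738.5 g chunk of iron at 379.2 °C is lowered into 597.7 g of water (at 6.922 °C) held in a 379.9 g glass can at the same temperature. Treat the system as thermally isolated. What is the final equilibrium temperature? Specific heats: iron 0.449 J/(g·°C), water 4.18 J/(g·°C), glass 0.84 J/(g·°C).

Setting the total heat transfer to zero:
738.5·0.449·(T − 379.2) + 597.7·4.18·(T − 6.922) + 379.9·0.84·(T − 6.922) = 0
(331.59 + 2498.4 + 319.12) T = 331.59·379.2 + 2498.4·6.922 + 319.12·6.922
T = 145240/3149.1 ≈ 46.12 °C

T_f ≈ 46.1 °C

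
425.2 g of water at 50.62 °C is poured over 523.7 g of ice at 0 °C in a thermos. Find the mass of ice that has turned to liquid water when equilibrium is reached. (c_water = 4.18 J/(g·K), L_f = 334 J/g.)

Water can give up m c ΔT = 425.2×4.18×50.62 = 89969 J before reaching 0 °C.
Fully melting the ice requires m_ice L_f = 523.7×334 = 174916 J.
89969 J < 174916 J, so only part of the ice melts and the system sits at 0 °C.
m_melted×334 = 89969  ⇒  m_melted ≈ 269.4 g.

m_melted ≈ 269 g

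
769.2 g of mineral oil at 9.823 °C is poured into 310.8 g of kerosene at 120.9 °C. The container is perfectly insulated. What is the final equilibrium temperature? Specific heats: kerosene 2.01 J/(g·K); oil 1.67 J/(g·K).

With ΣQ=0 the equilibrium temperature is the m·c-weighted mean:
T_f = (624.71*120.9 + 1284.6*9.823) / (624.71 + 1284.6)
    = 88145 / 1909.3 ≈ 46.17 °C

T_f ≈ 46.2 °C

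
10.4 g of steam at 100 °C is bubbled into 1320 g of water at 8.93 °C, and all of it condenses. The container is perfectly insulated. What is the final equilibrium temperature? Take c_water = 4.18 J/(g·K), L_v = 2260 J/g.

Conservation of energy gives ΣQ = 0:
condense steam: −10.4×2260 = −23504
  condensed water 100 °C→T: 43.47(T − 100)
  water warms: 1320×4.18×(T − 8.93) = 5517.6(T − 8.93)
5561.1 T = 23504 + 4347.2 + 49272 = 77123
T ≈ 13.87 °C (< 100 °C, so full condensation is consistent).

T_f ≈ 13.9 °C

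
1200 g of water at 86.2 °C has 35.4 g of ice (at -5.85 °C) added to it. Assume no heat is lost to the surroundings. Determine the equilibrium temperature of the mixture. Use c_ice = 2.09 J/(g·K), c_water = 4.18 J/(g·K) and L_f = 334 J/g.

T_f ≈ 81.4 °C

Sum of m c ΔT and latent-heat terms is zero:
warm ice to 0 °C: 35.4×2.09×(0 − (-5.85)) = 432.82; fusion: m_ice L_f = 35.4×334 = 11824; warm the meltwater: 147.97 T; water: 5016(T − 86.2)
5164 T = 432379 − 12256 = 420123
T ≈ 81.36 °C (positive, so assuming full melt was valid).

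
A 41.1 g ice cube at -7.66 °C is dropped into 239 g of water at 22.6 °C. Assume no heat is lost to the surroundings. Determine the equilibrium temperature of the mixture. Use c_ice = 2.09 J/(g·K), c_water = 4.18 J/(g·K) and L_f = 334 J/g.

Conservation of energy gives ΣQ = 0:
warm ice to 0 °C: 41.1·2.09·(0 − (-7.66)) = 657.99; melt ice: 41.1·334 = 13727; meltwater 0→T: 41.1·4.18·T = 171.8 T; water cools: 239·4.18·(T − 22.6) = 999.02(T − 22.6)
1170.8 T = 22578 − 14385 = 8192.5
T ≈ 7.00 °C — above 0 °C, consistent with complete melting.

T_f ≈ 7.0 °C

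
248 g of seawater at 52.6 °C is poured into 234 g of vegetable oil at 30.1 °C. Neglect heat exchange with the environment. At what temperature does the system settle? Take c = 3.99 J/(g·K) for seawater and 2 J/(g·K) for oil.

T_f ≈ 45.4 °C

Heat gained plus heat lost sum to zero:
248×3.99×(T − 52.6) + 234×2×(T − 30.1) = 0
989.52(T − 52.6) + 468(T − 30.1) = 0
1457.5 T = 66136
T ≈ 45.38 °C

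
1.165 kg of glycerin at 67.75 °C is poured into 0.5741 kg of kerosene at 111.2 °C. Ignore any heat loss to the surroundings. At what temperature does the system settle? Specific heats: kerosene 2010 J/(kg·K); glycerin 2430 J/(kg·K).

Heat lost by the kerosene equals heat gained by the glycerin:
0.5741×2010×(111.2 − T) = 1.165×2430×(T − 67.75)
1153.9(111.2 − T) = 2831(T − 67.75)
3984.9 T = 320115  ⇒  T ≈ 80.33 °C

T_f ≈ 80.3 °C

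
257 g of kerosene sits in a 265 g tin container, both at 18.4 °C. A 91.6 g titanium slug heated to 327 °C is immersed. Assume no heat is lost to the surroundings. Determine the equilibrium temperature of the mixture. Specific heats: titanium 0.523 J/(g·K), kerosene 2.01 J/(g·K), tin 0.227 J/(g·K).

T_f ≈ 42.1 °C

Taking heat into each body as positive, Σ m c ΔT = 0:
91.6*0.523*(T − 327) + 257*2.01*(T − 18.4) + 265*0.227*(T − 18.4) = 0
47.91(T − 327) + 516.57(T − 18.4) + 60.16(T − 18.4) = 0
(47.91 + 516.57 + 60.16) T = 47.91*327 + 516.57*18.4 + 60.16*18.4
T ≈ 42.07 °C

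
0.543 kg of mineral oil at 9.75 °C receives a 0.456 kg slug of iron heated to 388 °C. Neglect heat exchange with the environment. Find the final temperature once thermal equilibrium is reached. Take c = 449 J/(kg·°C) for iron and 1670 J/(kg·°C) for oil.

Set heat shed by the hot body equal to heat absorbed by the cold body:
0.456*449*(388 − T) = 0.543*1670*(T − 9.75)
204.74(388 − T) = 906.81(T − 9.75)
1111.6 T = 88282  ⇒  T ≈ 79.42 °C

T_f ≈ 79.4 °C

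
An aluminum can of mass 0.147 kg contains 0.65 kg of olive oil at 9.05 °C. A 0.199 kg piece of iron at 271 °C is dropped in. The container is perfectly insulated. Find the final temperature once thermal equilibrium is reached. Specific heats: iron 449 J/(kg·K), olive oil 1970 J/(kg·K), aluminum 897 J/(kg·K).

T_f ≈ 24.6 °C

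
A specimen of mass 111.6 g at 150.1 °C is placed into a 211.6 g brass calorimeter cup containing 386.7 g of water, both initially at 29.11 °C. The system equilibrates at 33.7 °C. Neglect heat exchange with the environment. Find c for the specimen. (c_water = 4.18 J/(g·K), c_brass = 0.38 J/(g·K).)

Let T be the final temperature. ΣQ_i = 0:
111.6·c·(33.7 − 150.1) + 386.7·4.18·(33.7 − 29.11) + 211.6·0.38·(33.7 − 29.11) = 0
-12990 c = -7788.4
c = -7788.4/-12990 ≈ 0.5996 J/(g·K)

c ≈ 0.6 J/(g·K)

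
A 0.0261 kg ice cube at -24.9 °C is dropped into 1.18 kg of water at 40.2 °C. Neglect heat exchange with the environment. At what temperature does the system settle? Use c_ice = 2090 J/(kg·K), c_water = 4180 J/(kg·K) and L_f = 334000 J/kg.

T_f ≈ 37.3 °C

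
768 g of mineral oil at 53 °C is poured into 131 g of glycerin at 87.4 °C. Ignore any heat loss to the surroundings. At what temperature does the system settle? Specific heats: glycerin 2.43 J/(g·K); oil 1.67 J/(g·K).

T_f ≈ 59.8 °C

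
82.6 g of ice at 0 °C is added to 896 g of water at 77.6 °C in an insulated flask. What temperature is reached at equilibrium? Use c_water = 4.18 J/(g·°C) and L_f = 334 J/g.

T_f ≈ 64.3 °C

Energy conservation, ΣQ = 0:
fusion: m_ice L_f = 82.6·334 = 27588; meltwater 0→T: 82.6·4.18·T = 345.27 T; water cools: 896·4.18·(T − 77.6) = 3745.3(T − 77.6)
4090.5 T = 290634 − 27588 = 263045
T ≈ 64.31 °C. Since T > 0 °C, the all-ice-melts assumption holds.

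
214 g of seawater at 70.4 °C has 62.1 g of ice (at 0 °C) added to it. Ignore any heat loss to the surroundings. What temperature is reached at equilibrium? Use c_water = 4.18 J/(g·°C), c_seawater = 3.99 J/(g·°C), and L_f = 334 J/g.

T_f ≈ 35.4 °C

Let T be the final temperature. ΣQ_i = 0:
melt ice: 62.1·334 = 20741; meltwater 0→T: 62.1·4.18·T = 259.58 T; seawater: 853.86(T − 70.4)
1113.4 T = 60112 − 20741 = 39370
T ≈ 35.36 °C (positive, so assuming full melt was valid).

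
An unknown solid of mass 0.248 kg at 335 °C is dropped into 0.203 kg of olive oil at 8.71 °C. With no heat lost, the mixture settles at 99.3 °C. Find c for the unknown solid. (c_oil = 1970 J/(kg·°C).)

c ≈ 620 J/(kg·°C)

m_s c (T_s − T_f) = m_oil c_oil (T_f − T_0):
0.248·c·(335 − 99.3) = 0.203·1970·(99.3 − 8.71)
58.45 c = 36228  ⇒  c ≈ 619.8 J/(kg·°C)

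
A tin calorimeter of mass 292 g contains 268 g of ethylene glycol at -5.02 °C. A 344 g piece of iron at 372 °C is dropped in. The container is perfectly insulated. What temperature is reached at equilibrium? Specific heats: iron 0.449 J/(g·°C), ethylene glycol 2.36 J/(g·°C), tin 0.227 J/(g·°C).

T_f = Σ m_i c_i T_i / Σ m_i c_i:
T_f = (154.46*372 + 632.48*(-5.02) + 66.28*(-5.02)) / (154.46 + 632.48 + 66.28)
    = 53950 / 853.22 ≈ 63.23 °C

T_f ≈ 63.2 °C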